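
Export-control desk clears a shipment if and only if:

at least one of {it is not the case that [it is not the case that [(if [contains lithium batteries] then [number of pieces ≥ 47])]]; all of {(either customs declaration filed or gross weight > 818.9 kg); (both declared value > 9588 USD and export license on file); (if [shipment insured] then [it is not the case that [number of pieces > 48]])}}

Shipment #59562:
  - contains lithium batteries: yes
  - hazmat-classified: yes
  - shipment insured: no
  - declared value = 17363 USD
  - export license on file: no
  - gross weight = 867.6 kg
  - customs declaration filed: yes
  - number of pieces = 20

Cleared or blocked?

Atomic conditions:
  contains lithium batteries: yes → true
  number of pieces ≥ 47: 20 ≥ 47 is false
  customs declaration filed: yes → true
  gross weight > 818.9 kg: 867.6 > 818.9 is true
  declared value > 9588 USD: 17363 > 9588 is true
  export license on file: no → false
  shipment insured: no → false
  number of pieces > 48: 20 > 48 is false
Combine:
[1.1.1] true → false = false
[1.1] NOT false = true
[1] NOT true = false
[2.1] true OR true = true
[2.2] true AND false = false
[2.3.2] NOT false = true
[2.3] false → true (antecedent false ⇒ implication holds) = true
[2] true AND false AND true = false
[root] false OR false = false
Overall: false → blocked

Blocked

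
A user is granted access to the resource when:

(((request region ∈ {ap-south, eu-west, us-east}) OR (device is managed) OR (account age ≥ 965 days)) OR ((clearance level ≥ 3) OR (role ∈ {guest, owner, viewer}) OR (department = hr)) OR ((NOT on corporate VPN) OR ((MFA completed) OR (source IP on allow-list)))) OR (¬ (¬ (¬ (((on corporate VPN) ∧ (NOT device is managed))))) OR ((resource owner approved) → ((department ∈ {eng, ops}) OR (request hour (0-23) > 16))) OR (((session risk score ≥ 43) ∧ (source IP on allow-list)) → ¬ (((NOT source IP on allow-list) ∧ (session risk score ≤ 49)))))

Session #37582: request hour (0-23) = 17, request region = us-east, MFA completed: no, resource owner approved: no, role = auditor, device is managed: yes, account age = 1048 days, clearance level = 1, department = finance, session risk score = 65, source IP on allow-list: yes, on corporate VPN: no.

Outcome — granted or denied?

Atomic conditions:
  request region ∈ {ap-south, eu-west, us-east}: us-east is in the set → true
  device is managed: yes → true
  account age ≥ 965 days: 1048 ≥ 965 is true
  clearance level ≥ 3: 1 ≥ 3 is false
  role ∈ {guest, owner, viewer}: auditor is not in the set → false
  department = hr: finance == hr is false
  NOT on corporate VPN: no → true
  MFA completed: no → false
  source IP on allow-list: yes → true
  on corporate VPN: no → false
  NOT device is managed: yes → false
  resource owner approved: no → false
  department ∈ {eng, ops}: finance is not in the set → false
  request hour (0-23) > 16: 17 > 16 is true
  session risk score ≥ 43: 65 ≥ 43 is true
  NOT source IP on allow-list: yes → false
  session risk score ≤ 49: 65 ≤ 49 is false
Combine:
[1.1] true OR true OR true = true
[1.2] false OR false OR false = false
[1.3.2] false OR true = true
[1.3] true OR true = true
[1] true OR false OR true = true
[2.1.1.1.1] false AND false = false
[2.1.1.1] NOT false = true
[2.1.1] NOT true = false
[2.1] NOT false = true
[2.2.2] false OR true = true
[2.2] false → true (antecedent false ⇒ implication holds) = true
[2.3.1] true AND true = true
[2.3.2.1] false AND false = false
[2.3.2] NOT false = true
[2.3] true → true = true
[2] true OR true OR true = true
[root] true OR true = true
Overall: true → granted

Granted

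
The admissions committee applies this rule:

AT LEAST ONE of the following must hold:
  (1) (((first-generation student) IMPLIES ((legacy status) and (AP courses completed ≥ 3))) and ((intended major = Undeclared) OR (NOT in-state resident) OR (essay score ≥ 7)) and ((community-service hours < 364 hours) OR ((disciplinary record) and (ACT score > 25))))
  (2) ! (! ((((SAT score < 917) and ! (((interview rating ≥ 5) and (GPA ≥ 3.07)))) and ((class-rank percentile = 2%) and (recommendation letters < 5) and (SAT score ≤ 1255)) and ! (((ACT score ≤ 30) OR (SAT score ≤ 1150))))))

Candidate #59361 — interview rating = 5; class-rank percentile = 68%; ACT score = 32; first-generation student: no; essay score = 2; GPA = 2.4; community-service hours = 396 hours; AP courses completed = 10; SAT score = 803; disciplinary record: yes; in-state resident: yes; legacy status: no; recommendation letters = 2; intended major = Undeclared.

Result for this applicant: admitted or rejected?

Admitted

Atomic conditions:
  first-generation student: no → false
  legacy status: no → false
  AP courses completed ≥ 3: 10 ≥ 3 is true
  intended major = Undeclared: Undeclared == Undeclared is true
  NOT in-state resident: yes → false
  essay score ≥ 7: 2 ≥ 7 is false
  community-service hours < 364 hours: 396 < 364 is false
  disciplinary record: yes → true
  ACT score > 25: 32 > 25 is true
  SAT score < 917: 803 < 917 is true
  interview rating ≥ 5: 5 ≥ 5 is true
  GPA ≥ 3.07: 2.4 ≥ 3.07 is false
  class-rank percentile = 2%: 68 == 2 is false
  recommendation letters < 5: 2 < 5 is true
  SAT score ≤ 1255: 803 ≤ 1255 is true
  ACT score ≤ 30: 32 ≤ 30 is false
  SAT score ≤ 1150: 803 ≤ 1150 is true
Combine:
[1.1.2] false AND true = false
[1.1] false → false (antecedent false ⇒ implication holds) = true
[1.2] true OR false OR false = true
[1.3.2] true AND true = true
[1.3] false OR true = true
[1] true AND true AND true = true
[2.1.1.1.2.1] true AND false = false
[2.1.1.1.2] NOT false = true
[2.1.1.1] true AND true = true
[2.1.1.2] false AND true AND true = false
[2.1.1.3.1] false OR true = true
[2.1.1.3] NOT true = false
[2.1.1] true AND false AND false = false
[2.1] NOT false = true
[2] NOT true = false
[root] true OR false = true
Overall: true → admitted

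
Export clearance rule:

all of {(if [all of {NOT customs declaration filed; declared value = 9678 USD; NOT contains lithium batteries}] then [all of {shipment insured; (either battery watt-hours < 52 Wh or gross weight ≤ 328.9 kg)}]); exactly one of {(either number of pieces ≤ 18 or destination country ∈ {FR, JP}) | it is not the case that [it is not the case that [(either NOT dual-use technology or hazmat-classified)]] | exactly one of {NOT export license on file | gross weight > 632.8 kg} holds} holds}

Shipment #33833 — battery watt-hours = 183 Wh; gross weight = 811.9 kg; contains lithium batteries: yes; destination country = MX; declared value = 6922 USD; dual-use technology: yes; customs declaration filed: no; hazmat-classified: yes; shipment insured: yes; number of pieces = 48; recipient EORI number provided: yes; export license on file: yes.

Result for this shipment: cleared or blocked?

Blocked

Atomic conditions:
  NOT customs declaration filed: no → true
  declared value = 9678 USD: 6922 == 9678 is false
  NOT contains lithium batteries: yes → false
  shipment insured: yes → true
  battery watt-hours < 52 Wh: 183 < 52 is false
  gross weight ≤ 328.9 kg: 811.9 ≤ 328.9 is false
  number of pieces ≤ 18: 48 ≤ 18 is false
  destination country ∈ {FR, JP}: MX is not in the set → false
  NOT dual-use technology: yes → false
  hazmat-classified: yes → true
  NOT export license on file: yes → false
  gross weight > 632.8 kg: 811.9 > 632.8 is true
Combine:
[1.1] true AND false AND false = false
[1.2.2] false OR false = false
[1.2] true AND false = false
[1] false → false (antecedent false ⇒ implication holds) = true
[2.1] false OR false = false
[2.2.1.1] false OR true = true
[2.2.1] NOT true = false
[2.2] NOT false = true
[2.3] exactly-one(false, true) = true
[2] exactly-one(false, true, true) = false
[root] true AND false = false
Overall: false → blocked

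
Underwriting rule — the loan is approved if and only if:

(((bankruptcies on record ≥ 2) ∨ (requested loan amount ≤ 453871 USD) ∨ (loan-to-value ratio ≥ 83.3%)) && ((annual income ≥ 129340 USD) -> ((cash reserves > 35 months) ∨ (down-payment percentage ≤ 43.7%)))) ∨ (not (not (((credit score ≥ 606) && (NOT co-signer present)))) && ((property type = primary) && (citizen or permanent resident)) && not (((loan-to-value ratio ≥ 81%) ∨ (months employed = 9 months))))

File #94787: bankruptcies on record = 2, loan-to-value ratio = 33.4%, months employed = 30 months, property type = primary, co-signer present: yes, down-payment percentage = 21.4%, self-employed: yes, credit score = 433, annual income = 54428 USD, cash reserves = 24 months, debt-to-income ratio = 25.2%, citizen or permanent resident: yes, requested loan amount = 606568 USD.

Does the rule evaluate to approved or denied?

Approved

Atomic conditions:
  bankruptcies on record ≥ 2: 2 ≥ 2 is true
  requested loan amount ≤ 453871 USD: 606568 ≤ 453871 is false
  loan-to-value ratio ≥ 83.3%: 33.4 ≥ 83.3 is false
  annual income ≥ 129340 USD: 54428 ≥ 129340 is false
  cash reserves > 35 months: 24 > 35 is false
  down-payment percentage ≤ 43.7%: 21.4 ≤ 43.7 is true
  credit score ≥ 606: 433 ≥ 606 is false
  NOT co-signer present: yes → false
  property type = primary: primary == primary is true
  citizen or permanent resident: yes → true
  loan-to-value ratio ≥ 81%: 33.4 ≥ 81 is false
  months employed = 9 months: 30 == 9 is false
Combine:
[1.1] true OR false OR false = true
[1.2.2] false OR true = true
[1.2] false → true (antecedent false ⇒ implication holds) = true
[1] true AND true = true
[2.1.1.1] false AND false = false
[2.1.1] NOT false = true
[2.1] NOT true = false
[2.2] true AND true = true
[2.3.1] false OR false = false
[2.3] NOT false = true
[2] false AND true AND true = false
[root] true OR false = true
Overall: true → approved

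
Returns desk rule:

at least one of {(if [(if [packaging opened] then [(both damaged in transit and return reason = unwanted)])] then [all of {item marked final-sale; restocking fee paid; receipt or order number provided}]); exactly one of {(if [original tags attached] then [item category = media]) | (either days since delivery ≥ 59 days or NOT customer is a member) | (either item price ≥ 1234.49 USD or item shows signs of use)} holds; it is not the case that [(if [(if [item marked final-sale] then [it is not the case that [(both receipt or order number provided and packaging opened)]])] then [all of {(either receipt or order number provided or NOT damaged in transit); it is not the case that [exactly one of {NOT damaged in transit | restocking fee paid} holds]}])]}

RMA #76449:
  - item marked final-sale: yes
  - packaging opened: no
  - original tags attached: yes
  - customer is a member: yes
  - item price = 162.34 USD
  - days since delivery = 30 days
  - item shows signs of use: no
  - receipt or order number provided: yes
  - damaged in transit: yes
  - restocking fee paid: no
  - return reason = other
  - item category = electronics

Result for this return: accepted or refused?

Refused

Atomic conditions:
  packaging opened: no → false
  damaged in transit: yes → true
  return reason = unwanted: other == unwanted is false
  item marked final-sale: yes → true
  restocking fee paid: no → false
  receipt or order number provided: yes → true
  original tags attached: yes → true
  item category = media: electronics == media is false
  days since delivery ≥ 59 days: 30 ≥ 59 is false
  NOT customer is a member: yes → false
  item price ≥ 1234.49 USD: 162.34 ≥ 1234.49 is false
  item shows signs of use: no → false
  NOT damaged in transit: yes → false
Combine:
[1.1.2] true AND false = false
[1.1] false → false (antecedent false ⇒ implication holds) = true
[1.2] true AND false AND true = false
[1] true → false = false
[2.1] true → false = false
[2.2] false OR false = false
[2.3] false OR false = false
[2] exactly-one(false, false, false) = false
[3.1.1.2.1] true AND false = false
[3.1.1.2] NOT false = true
[3.1.1] true → true = true
[3.1.2.1] true OR false = true
[3.1.2.2.1] exactly-one(false, false) = false
[3.1.2.2] NOT false = true
[3.1.2] true AND true = true
[3.1] true → true = true
[3] NOT true = false
[root] false OR false OR false = false
Overall: false → refused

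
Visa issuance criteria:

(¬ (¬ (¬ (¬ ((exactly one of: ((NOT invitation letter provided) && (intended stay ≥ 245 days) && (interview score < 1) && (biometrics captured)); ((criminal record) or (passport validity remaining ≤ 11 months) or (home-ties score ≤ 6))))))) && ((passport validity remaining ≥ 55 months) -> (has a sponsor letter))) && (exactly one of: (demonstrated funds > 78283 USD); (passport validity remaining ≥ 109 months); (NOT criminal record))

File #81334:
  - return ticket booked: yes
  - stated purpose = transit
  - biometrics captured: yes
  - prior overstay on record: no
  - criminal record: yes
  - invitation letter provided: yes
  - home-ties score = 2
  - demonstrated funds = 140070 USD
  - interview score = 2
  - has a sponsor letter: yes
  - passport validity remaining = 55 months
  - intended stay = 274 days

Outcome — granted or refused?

Granted

Atomic conditions:
  NOT invitation letter provided: yes → false
  intended stay ≥ 245 days: 274 ≥ 245 is true
  interview score < 1: 2 < 1 is false
  biometrics captured: yes → true
  criminal record: yes → true
  passport validity remaining ≤ 11 months: 55 ≤ 11 is false
  home-ties score ≤ 6: 2 ≤ 6 is true
  passport validity remaining ≥ 55 months: 55 ≥ 55 is true
  has a sponsor letter: yes → true
  demonstrated funds > 78283 USD: 140070 > 78283 is true
  passport validity remaining ≥ 109 months: 55 ≥ 109 is false
  NOT criminal record: yes → false
Combine:
[1.1.1.1.1.1.1] false AND true AND false AND true = false
[1.1.1.1.1.1.2] true OR false OR true = true
[1.1.1.1.1.1] exactly-one(false, true) = true
[1.1.1.1.1] NOT true = false
[1.1.1.1] NOT false = true
[1.1.1] NOT true = false
[1.1] NOT false = true
[1.2] true → true = true
[1] true AND true = true
[2] exactly-one(true, false, false) = true
[root] true AND true = true
Overall: true → granted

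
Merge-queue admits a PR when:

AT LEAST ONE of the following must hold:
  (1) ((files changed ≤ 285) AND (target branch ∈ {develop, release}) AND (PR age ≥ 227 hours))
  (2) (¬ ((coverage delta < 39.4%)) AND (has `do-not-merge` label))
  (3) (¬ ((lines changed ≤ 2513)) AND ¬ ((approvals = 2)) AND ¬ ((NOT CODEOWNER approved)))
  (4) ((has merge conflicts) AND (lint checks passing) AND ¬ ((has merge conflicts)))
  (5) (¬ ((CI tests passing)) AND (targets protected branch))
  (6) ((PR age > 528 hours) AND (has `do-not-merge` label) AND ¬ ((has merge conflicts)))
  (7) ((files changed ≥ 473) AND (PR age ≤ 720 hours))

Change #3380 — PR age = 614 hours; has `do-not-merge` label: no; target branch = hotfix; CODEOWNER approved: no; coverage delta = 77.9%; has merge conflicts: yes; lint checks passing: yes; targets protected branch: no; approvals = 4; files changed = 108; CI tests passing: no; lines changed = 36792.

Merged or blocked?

Atomic conditions:
  files changed ≤ 285: 108 ≤ 285 is true
  target branch ∈ {develop, release}: hotfix is not in the set → false
  PR age ≥ 227 hours: 614 ≥ 227 is true
  coverage delta < 39.4%: 77.9 < 39.4 is false
  has `do-not-merge` label: no → false
  lines changed ≤ 2513: 36792 ≤ 2513 is false
  approvals = 2: 4 == 2 is false
  NOT CODEOWNER approved: no → true
  has merge conflicts: yes → true
  lint checks passing: yes → true
  CI tests passing: no → false
  targets protected branch: no → false
  PR age > 528 hours: 614 > 528 is true
  files changed ≥ 473: 108 ≥ 473 is false
  PR age ≤ 720 hours: 614 ≤ 720 is true
Combine:
[1] true AND false AND true = false
[2.1] NOT false = true
[2] true AND false = false
[3.1] NOT false = true
[3.2] NOT false = true
[3.3] NOT true = false
[3] true AND true AND false = false
[4.3] NOT true = false
[4] true AND true AND false = false
[5.1] NOT false = true
[5] true AND false = false
[6.3] NOT true = false
[6] true AND false AND false = false
[7] false AND true = false
[root] false OR false OR false OR false OR false OR false OR false = false
Overall: false → blocked

Blocked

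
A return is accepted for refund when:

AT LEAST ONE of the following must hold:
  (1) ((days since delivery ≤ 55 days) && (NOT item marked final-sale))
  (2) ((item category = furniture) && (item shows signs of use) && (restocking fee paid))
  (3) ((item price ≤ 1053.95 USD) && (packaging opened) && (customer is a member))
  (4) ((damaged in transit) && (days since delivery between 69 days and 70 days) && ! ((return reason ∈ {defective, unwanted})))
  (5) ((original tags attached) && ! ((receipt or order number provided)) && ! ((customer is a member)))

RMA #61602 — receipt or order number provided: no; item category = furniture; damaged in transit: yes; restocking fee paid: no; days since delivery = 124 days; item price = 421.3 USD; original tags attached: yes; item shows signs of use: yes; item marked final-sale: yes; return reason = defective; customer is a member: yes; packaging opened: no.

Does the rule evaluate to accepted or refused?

Refused

Atomic conditions:
  days since delivery ≤ 55 days: 124 ≤ 55 is false
  NOT item marked final-sale: yes → false
  item category = furniture: furniture == furniture is true
  item shows signs of use: yes → true
  restocking fee paid: no → false
  item price ≤ 1053.95 USD: 421.3 ≤ 1053.95 is true
  packaging opened: no → false
  customer is a member: yes → true
  damaged in transit: yes → true
  days since delivery between 69 days and 70 days: 124 in [69, 70] is false
  return reason ∈ {defective, unwanted}: defective is in the set → true
  original tags attached: yes → true
  receipt or order number provided: no → false
Combine:
[1] false AND false = false
[2] true AND true AND false = false
[3] true AND false AND true = false
[4.3] NOT true = false
[4] true AND false AND false = false
[5.2] NOT false = true
[5.3] NOT true = false
[5] true AND true AND false = false
[root] false OR false OR false OR false OR false = false
Overall: false → refused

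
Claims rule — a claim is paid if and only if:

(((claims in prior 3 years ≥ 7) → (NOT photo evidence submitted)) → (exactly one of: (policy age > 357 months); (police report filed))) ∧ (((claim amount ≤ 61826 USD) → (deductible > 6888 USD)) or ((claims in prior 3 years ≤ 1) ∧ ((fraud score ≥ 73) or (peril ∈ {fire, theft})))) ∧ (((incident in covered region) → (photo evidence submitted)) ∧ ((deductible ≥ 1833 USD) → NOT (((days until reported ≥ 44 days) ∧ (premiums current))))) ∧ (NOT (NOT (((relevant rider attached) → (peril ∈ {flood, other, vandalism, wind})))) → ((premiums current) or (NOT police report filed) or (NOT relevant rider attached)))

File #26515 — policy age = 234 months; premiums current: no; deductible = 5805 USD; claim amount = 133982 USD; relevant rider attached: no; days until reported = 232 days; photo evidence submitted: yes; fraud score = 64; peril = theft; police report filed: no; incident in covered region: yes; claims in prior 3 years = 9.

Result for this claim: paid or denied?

Atomic conditions:
  claims in prior 3 years ≥ 7: 9 ≥ 7 is true
  NOT photo evidence submitted: yes → false
  policy age > 357 months: 234 > 357 is false
  police report filed: no → false
  claim amount ≤ 61826 USD: 133982 ≤ 61826 is false
  deductible > 6888 USD: 5805 > 6888 is false
  claims in prior 3 years ≤ 1: 9 ≤ 1 is false
  fraud score ≥ 73: 64 ≥ 73 is false
  peril ∈ {fire, theft}: theft is in the set → true
  incident in covered region: yes → true
  photo evidence submitted: yes → true
  deductible ≥ 1833 USD: 5805 ≥ 1833 is true
  days until reported ≥ 44 days: 232 ≥ 44 is true
  premiums current: no → false
  relevant rider attached: no → false
  peril ∈ {flood, other, vandalism, wind}: theft is not in the set → false
  NOT police report filed: no → true
  NOT relevant rider attached: no → true
Combine:
[1.1] true → false = false
[1.2] exactly-one(false, false) = false
[1] false → false (antecedent false ⇒ implication holds) = true
[2.1] false → false (antecedent false ⇒ implication holds) = true
[2.2.2] false OR true = true
[2.2] false AND true = false
[2] true OR false = true
[3.1] true → true = true
[3.2.2.1] true AND false = false
[3.2.2] NOT false = true
[3.2] true → true = true
[3] true AND true = true
[4.1.1.1] false → false (antecedent false ⇒ implication holds) = true
[4.1.1] NOT true = false
[4.1] NOT false = true
[4.2] false OR true OR true = true
[4] true → true = true
[root] true AND true AND true AND true = true
Overall: true → paid

Paid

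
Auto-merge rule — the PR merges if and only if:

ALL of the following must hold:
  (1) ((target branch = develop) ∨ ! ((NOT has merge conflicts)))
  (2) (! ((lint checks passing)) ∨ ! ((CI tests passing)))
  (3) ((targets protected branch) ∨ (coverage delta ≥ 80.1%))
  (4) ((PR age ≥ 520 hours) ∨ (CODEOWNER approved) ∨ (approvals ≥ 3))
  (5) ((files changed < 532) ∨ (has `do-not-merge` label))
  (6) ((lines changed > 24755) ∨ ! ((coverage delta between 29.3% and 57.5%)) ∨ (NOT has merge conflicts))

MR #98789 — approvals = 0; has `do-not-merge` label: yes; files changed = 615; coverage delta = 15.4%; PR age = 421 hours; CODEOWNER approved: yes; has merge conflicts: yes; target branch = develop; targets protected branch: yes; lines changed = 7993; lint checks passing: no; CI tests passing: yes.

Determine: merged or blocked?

Atomic conditions:
  target branch = develop: develop == develop is true
  NOT has merge conflicts: yes → false
  lint checks passing: no → false
  CI tests passing: yes → true
  targets protected branch: yes → true
  coverage delta ≥ 80.1%: 15.4 ≥ 80.1 is false
  PR age ≥ 520 hours: 421 ≥ 520 is false
  CODEOWNER approved: yes → true
  approvals ≥ 3: 0 ≥ 3 is false
  files changed < 532: 615 < 532 is false
  has `do-not-merge` label: yes → true
  lines changed > 24755: 7993 > 24755 is false
  coverage delta between 29.3% and 57.5%: 15.4 in [29.3, 57.5] is false
Combine:
[1.2] NOT false = true
[1] true OR true = true
[2.1] NOT false = true
[2.2] NOT true = false
[2] true OR false = true
[3] true OR false = true
[4] false OR true OR false = true
[5] false OR true = true
[6.2] NOT false = true
[6] false OR true OR false = true
[root] true AND true AND true AND true AND true AND true = true
Overall: true → merged

Merged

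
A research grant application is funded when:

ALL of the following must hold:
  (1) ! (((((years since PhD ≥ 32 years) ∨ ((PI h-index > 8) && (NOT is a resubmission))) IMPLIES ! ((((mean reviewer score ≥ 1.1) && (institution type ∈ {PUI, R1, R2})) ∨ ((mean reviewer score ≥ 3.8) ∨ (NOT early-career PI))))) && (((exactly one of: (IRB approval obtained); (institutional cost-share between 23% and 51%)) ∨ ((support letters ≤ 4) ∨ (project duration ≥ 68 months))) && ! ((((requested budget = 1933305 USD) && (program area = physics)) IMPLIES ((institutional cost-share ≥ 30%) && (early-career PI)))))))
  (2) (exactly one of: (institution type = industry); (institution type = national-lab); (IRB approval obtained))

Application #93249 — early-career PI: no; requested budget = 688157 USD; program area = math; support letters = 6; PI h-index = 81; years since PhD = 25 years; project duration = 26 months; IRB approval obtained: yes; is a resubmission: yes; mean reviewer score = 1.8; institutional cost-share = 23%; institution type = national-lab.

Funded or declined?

Declined

Atomic conditions:
  years since PhD ≥ 32 years: 25 ≥ 32 is false
  PI h-index > 8: 81 > 8 is true
  NOT is a resubmission: yes → false
  mean reviewer score ≥ 1.1: 1.8 ≥ 1.1 is true
  institution type ∈ {PUI, R1, R2}: national-lab is not in the set → false
  mean reviewer score ≥ 3.8: 1.8 ≥ 3.8 is false
  NOT early-career PI: no → true
  IRB approval obtained: yes → true
  institutional cost-share between 23% and 51%: 23 in [23, 51] is true
  support letters ≤ 4: 6 ≤ 4 is false
  project duration ≥ 68 months: 26 ≥ 68 is false
  requested budget = 1933305 USD: 688157 == 1933305 is false
  program area = physics: math == physics is false
  institutional cost-share ≥ 30%: 23 ≥ 30 is false
  early-career PI: no → false
  institution type = industry: national-lab == industry is false
  institution type = national-lab: national-lab == national-lab is true
Combine:
[1.1.1.1.2] true AND false = false
[1.1.1.1] false OR false = false
[1.1.1.2.1.1] true AND false = false
[1.1.1.2.1.2] false OR true = true
[1.1.1.2.1] false OR true = true
[1.1.1.2] NOT true = false
[1.1.1] false → false (antecedent false ⇒ implication holds) = true
[1.1.2.1.1] exactly-one(true, true) = false
[1.1.2.1.2] false OR false = false
[1.1.2.1] false OR false = false
[1.1.2.2.1.1] false AND false = false
[1.1.2.2.1.2] false AND false = false
[1.1.2.2.1] false → false (antecedent false ⇒ implication holds) = true
[1.1.2.2] NOT true = false
[1.1.2] false AND false = false
[1.1] true AND false = false
[1] NOT false = true
[2] exactly-one(false, true, true) = false
[root] true AND false = false
Overall: false → declined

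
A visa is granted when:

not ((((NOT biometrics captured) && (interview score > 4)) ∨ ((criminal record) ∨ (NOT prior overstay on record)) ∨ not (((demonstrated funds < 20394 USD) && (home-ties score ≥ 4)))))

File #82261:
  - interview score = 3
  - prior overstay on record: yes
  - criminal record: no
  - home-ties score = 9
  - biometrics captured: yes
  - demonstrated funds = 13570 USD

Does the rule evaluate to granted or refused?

Granted

Atomic conditions:
  NOT biometrics captured: yes → false
  interview score > 4: 3 > 4 is false
  criminal record: no → false
  NOT prior overstay on record: yes → false
  demonstrated funds < 20394 USD: 13570 < 20394 is true
  home-ties score ≥ 4: 9 ≥ 4 is true
Combine:
[1.1] false AND false = false
[1.2] false OR false = false
[1.3.1] true AND true = true
[1.3] NOT true = false
[1] false OR false OR false = false
[root] NOT false = true
Overall: true → granted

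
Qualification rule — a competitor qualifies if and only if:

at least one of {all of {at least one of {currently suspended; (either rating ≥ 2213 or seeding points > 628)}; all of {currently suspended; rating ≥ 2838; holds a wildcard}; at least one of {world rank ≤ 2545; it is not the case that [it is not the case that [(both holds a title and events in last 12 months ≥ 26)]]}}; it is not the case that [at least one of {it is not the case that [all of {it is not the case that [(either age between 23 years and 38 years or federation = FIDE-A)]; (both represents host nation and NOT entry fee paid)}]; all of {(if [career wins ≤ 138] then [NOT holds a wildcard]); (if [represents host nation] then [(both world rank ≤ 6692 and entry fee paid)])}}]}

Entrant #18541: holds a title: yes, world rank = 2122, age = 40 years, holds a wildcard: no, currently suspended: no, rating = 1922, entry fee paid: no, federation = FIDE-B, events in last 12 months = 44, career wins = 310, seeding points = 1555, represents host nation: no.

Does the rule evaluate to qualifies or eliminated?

Eliminated

Atomic conditions:
  currently suspended: no → false
  rating ≥ 2213: 1922 ≥ 2213 is false
  seeding points > 628: 1555 > 628 is true
  rating ≥ 2838: 1922 ≥ 2838 is false
  holds a wildcard: no → false
  world rank ≤ 2545: 2122 ≤ 2545 is true
  holds a title: yes → true
  events in last 12 months ≥ 26: 44 ≥ 26 is true
  age between 23 years and 38 years: 40 in [23, 38] is false
  federation = FIDE-A: FIDE-B == FIDE-A is false
  represents host nation: no → false
  NOT entry fee paid: no → true
  career wins ≤ 138: 310 ≤ 138 is false
  NOT holds a wildcard: no → true
  world rank ≤ 6692: 2122 ≤ 6692 is true
  entry fee paid: no → false
Combine:
[1.1.2] false OR true = true
[1.1] false OR true = true
[1.2] false AND false AND false = false
[1.3.2.1.1] true AND true = true
[1.3.2.1] NOT true = false
[1.3.2] NOT false = true
[1.3] true OR true = true
[1] true AND false AND true = false
[2.1.1.1.1.1] false OR false = false
[2.1.1.1.1] NOT false = true
[2.1.1.1.2] false AND true = false
[2.1.1.1] true AND false = false
[2.1.1] NOT false = true
[2.1.2.1] false → true (antecedent false ⇒ implication holds) = true
[2.1.2.2.2] true AND false = false
[2.1.2.2] false → false (antecedent false ⇒ implication holds) = true
[2.1.2] true AND true = true
[2.1] true OR true = true
[2] NOT true = false
[root] false OR false = false
Overall: false → eliminated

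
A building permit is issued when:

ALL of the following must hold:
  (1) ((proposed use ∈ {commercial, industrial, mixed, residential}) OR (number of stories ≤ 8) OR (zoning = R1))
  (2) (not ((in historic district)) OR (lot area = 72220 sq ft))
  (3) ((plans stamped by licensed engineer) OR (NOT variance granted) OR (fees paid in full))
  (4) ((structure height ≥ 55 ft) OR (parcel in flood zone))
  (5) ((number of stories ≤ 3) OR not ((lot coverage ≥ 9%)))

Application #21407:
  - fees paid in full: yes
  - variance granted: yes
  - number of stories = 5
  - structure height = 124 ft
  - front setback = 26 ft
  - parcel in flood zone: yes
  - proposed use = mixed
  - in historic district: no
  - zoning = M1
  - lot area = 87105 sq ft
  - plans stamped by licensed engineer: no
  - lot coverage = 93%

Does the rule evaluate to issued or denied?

Atomic conditions:
  proposed use ∈ {commercial, industrial, mixed, residential}: mixed is in the set → true
  number of stories ≤ 8: 5 ≤ 8 is true
  zoning = R1: M1 == R1 is false
  in historic district: no → false
  lot area = 72220 sq ft: 87105 == 72220 is false
  plans stamped by licensed engineer: no → false
  NOT variance granted: yes → false
  fees paid in full: yes → true
  structure height ≥ 55 ft: 124 ≥ 55 is true
  parcel in flood zone: yes → true
  number of stories ≤ 3: 5 ≤ 3 is false
  lot coverage ≥ 9%: 93 ≥ 9 is true
Combine:
[1] true OR true OR false = true
[2.1] NOT false = true
[2] true OR false = true
[3] false OR false OR true = true
[4] true OR true = true
[5.2] NOT true = false
[5] false OR false = false
[root] true AND true AND true AND true AND false = false
Overall: false → denied

Denied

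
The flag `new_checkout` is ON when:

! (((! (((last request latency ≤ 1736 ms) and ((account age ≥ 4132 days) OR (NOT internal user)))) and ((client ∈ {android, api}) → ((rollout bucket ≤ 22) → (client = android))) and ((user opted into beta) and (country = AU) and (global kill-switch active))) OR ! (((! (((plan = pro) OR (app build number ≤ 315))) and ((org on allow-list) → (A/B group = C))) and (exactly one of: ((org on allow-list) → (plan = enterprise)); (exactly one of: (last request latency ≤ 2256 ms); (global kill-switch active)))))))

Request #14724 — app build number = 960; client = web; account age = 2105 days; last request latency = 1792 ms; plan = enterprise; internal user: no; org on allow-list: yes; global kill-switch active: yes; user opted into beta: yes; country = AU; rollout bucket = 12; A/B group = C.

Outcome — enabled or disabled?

Atomic conditions:
  last request latency ≤ 1736 ms: 1792 ≤ 1736 is false
  account age ≥ 4132 days: 2105 ≥ 4132 is false
  NOT internal user: no → true
  client ∈ {android, api}: web is not in the set → false
  rollout bucket ≤ 22: 12 ≤ 22 is true
  client = android: web == android is false
  user opted into beta: yes → true
  country = AU: AU == AU is true
  global kill-switch active: yes → true
  plan = pro: enterprise == pro is false
  app build number ≤ 315: 960 ≤ 315 is false
  org on allow-list: yes → true
  A/B group = C: C == C is true
  plan = enterprise: enterprise == enterprise is true
  last request latency ≤ 2256 ms: 1792 ≤ 2256 is true
Combine:
[1.1.1.1.2] false OR true = true
[1.1.1.1] false AND true = false
[1.1.1] NOT false = true
[1.1.2.2] true → false = false
[1.1.2] false → false (antecedent false ⇒ implication holds) = true
[1.1.3] true AND true AND true = true
[1.1] true AND true AND true = true
[1.2.1.1.1.1] false OR false = false
[1.2.1.1.1] NOT false = true
[1.2.1.1.2] true → true = true
[1.2.1.1] true AND true = true
[1.2.1.2.1] true → true = true
[1.2.1.2.2] exactly-one(true, true) = false
[1.2.1.2] exactly-one(true, false) = true
[1.2.1] true AND true = true
[1.2] NOT true = false
[1] true OR false = true
[root] NOT true = false
Overall: false → disabled

Disabled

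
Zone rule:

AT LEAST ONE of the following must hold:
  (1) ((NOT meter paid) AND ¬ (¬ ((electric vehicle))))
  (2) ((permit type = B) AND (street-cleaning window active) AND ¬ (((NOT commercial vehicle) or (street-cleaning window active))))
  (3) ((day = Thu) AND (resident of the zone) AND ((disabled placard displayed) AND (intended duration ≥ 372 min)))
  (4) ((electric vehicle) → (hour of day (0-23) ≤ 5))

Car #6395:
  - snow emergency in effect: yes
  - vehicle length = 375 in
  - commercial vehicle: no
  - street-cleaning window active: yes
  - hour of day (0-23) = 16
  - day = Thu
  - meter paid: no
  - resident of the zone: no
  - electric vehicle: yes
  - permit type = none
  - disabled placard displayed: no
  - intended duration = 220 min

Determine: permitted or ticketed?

Permitted

Atomic conditions:
  NOT meter paid: no → true
  electric vehicle: yes → true
  permit type = B: none == B is false
  street-cleaning window active: yes → true
  NOT commercial vehicle: no → true
  day = Thu: Thu == Thu is true
  resident of the zone: no → false
  disabled placard displayed: no → false
  intended duration ≥ 372 min: 220 ≥ 372 is false
  hour of day (0-23) ≤ 5: 16 ≤ 5 is false
Combine:
[1.2.1] NOT true = false
[1.2] NOT false = true
[1] true AND true = true
[2.3.1] true OR true = true
[2.3] NOT true = false
[2] false AND true AND false = false
[3.3] false AND false = false
[3] true AND false AND false = false
[4] true → false = false
[root] true OR false OR false OR false = true
Overall: true → permitted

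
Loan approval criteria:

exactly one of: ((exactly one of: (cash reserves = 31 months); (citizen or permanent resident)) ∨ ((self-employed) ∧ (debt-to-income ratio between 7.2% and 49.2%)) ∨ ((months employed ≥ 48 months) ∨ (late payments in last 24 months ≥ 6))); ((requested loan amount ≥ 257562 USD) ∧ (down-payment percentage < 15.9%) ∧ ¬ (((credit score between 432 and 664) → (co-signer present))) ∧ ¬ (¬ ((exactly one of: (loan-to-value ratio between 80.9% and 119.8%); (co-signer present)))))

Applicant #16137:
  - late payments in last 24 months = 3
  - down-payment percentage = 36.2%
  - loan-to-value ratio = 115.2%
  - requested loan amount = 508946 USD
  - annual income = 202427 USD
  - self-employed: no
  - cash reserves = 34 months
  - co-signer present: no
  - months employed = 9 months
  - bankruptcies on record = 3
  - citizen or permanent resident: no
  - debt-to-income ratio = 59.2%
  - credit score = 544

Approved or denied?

Denied

Atomic conditions:
  cash reserves = 31 months: 34 == 31 is false
  citizen or permanent resident: no → false
  self-employed: no → false
  debt-to-income ratio between 7.2% and 49.2%: 59.2 in [7.2, 49.2] is false
  months employed ≥ 48 months: 9 ≥ 48 is false
  late payments in last 24 months ≥ 6: 3 ≥ 6 is false
  requested loan amount ≥ 257562 USD: 508946 ≥ 257562 is true
  down-payment percentage < 15.9%: 36.2 < 15.9 is false
  credit score between 432 and 664: 544 in [432, 664] is true
  co-signer present: no → false
  loan-to-value ratio between 80.9% and 119.8%: 115.2 in [80.9, 119.8] is true
Combine:
[1.1] exactly-one(false, false) = false
[1.2] false AND false = false
[1.3] false OR false = false
[1] false OR false OR false = false
[2.3.1] true → false = false
[2.3] NOT false = true
[2.4.1.1] exactly-one(true, false) = true
[2.4.1] NOT true = false
[2.4] NOT false = true
[2] true AND false AND true AND true = false
[root] exactly-one(false, false) = false
Overall: false → denied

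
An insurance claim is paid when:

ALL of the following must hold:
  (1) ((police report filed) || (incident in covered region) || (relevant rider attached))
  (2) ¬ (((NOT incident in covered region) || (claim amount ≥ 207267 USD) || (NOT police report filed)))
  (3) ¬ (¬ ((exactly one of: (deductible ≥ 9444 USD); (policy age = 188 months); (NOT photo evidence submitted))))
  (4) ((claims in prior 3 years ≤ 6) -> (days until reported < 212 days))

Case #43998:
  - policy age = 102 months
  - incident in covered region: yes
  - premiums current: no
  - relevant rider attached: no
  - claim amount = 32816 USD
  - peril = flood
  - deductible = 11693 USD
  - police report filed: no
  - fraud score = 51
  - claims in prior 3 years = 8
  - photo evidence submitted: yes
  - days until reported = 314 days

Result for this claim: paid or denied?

Atomic conditions:
  police report filed: no → false
  incident in covered region: yes → true
  relevant rider attached: no → false
  NOT incident in covered region: yes → false
  claim amount ≥ 207267 USD: 32816 ≥ 207267 is false
  NOT police report filed: no → true
  deductible ≥ 9444 USD: 11693 ≥ 9444 is true
  policy age = 188 months: 102 == 188 is false
  NOT photo evidence submitted: yes → false
  claims in prior 3 years ≤ 6: 8 ≤ 6 is false
  days until reported < 212 days: 314 < 212 is false
Combine:
[1] false OR true OR false = true
[2.1] false OR false OR true = true
[2] NOT true = false
[3.1.1] exactly-one(true, false, false) = true
[3.1] NOT true = false
[3] NOT false = true
[4] false → false (antecedent false ⇒ implication holds) = true
[root] true AND false AND true AND true = false
Overall: false → denied

Denied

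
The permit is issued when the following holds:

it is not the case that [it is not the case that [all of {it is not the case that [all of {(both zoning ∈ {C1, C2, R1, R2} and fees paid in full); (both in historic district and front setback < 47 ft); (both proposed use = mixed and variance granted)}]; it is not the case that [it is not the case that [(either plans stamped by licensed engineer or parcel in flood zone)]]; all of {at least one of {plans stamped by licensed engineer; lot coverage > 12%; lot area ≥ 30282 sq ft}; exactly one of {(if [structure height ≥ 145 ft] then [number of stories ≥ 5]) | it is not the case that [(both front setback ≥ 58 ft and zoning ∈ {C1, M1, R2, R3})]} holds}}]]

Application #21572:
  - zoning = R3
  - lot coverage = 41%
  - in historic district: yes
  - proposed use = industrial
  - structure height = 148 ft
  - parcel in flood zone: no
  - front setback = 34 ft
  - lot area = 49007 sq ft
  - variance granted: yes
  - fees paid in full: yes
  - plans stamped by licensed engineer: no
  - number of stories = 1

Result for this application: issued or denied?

Denied

Atomic conditions:
  zoning ∈ {C1, C2, R1, R2}: R3 is not in the set → false
  fees paid in full: yes → true
  in historic district: yes → true
  front setback < 47 ft: 34 < 47 is true
  proposed use = mixed: industrial == mixed is false
  variance granted: yes → true
  plans stamped by licensed engineer: no → false
  parcel in flood zone: no → false
  lot coverage > 12%: 41 > 12 is true
  lot area ≥ 30282 sq ft: 49007 ≥ 30282 is true
  structure height ≥ 145 ft: 148 ≥ 145 is true
  number of stories ≥ 5: 1 ≥ 5 is false
  front setback ≥ 58 ft: 34 ≥ 58 is false
  zoning ∈ {C1, M1, R2, R3}: R3 is in the set → true
Combine:
[1.1.1.1.1] false AND true = false
[1.1.1.1.2] true AND true = true
[1.1.1.1.3] false AND true = false
[1.1.1.1] false AND true AND false = false
[1.1.1] NOT false = true
[1.1.2.1.1] false OR false = false
[1.1.2.1] NOT false = true
[1.1.2] NOT true = false
[1.1.3.1] false OR true OR true = true
[1.1.3.2.1] true → false = false
[1.1.3.2.2.1] false AND true = false
[1.1.3.2.2] NOT false = true
[1.1.3.2] exactly-one(false, true) = true
[1.1.3] true AND true = true
[1.1] true AND false AND true = false
[1] NOT false = true
[root] NOT true = false
Overall: false → denied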